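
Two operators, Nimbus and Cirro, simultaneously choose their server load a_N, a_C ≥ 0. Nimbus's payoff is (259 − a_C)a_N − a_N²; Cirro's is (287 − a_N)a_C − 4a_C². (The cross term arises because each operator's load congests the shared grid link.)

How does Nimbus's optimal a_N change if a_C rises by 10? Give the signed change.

-5

Expanding Nimbus's payoff: 259a_N − a_Ca_N − a_N².
∂π/∂a_N = 259 − a_C − 2a_N = 0, so a_N = 129.5 − 0.5a_C.
The reaction-function slope is −0.5, so a 10-unit rise in a_C moves a_N by −0.5 × 10 = −5. Nimbus's best response falls — the actions are strategic substitutes.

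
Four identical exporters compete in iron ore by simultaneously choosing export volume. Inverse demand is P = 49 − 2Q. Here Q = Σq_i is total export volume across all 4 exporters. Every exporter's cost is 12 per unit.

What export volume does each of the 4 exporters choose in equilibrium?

A representative exporter's profit is π_i = q_i(49 − 2Q) − 12q_i, with Q = q_i + Σ_{j≠i} q_j.
First-order condition: 37 − 4q_i − 2Σ_{j≠i} q_j = 0.
With identical exporters, set every q_j = q: then 37 − 4q − 6q = 0, i.e. q = 37/10 = 3.7.

3.7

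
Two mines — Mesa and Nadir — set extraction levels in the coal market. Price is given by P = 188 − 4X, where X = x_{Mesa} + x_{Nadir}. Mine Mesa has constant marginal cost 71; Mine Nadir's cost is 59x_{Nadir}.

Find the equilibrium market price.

Mine Mesa's profit: π = x_{Mesa}(188 − 4(x_{Mesa} + x_{Nadir})) − 71x_{Mesa}.
∂π/∂x_{Mesa} = 117 − 8x_{Mesa} − 4x_{Nadir} = 0, so x_{Mesa} = 14.625 − 0.5x_{Nadir}.
By the same steps for Nadir: x_{Nadir} = 16.125 − 0.5x_{Mesa}.
Solving the two reaction functions simultaneously: (1 − (−0.5)(−0.5))x_{Mesa} = 14.625 − 0.5·16.125, so 0.75x_{Mesa} = 6.5625 and x_{Mesa} = 8.75.
Then x_{Nadir} = 16.125 − 0.5·8.75 = 11.75.
Equilibrium price: P = 188 − 4·20.5 = 106.

106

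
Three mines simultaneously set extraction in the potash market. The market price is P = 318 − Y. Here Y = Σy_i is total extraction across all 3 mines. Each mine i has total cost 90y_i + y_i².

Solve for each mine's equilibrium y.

A representative mine's profit is π_i = y_i(318 − Y) − 90y_i − y_i², with Y = y_i + Σ_{j≠i} y_j.
First-order condition: 228 − 4y_i − Σ_{j≠i} y_j = 0.
In a symmetric equilibrium every mine chooses the same y, so Σ_{j≠i} y_j = 2y. The condition becomes 228 − 6y = 0, giving y = 228/6 = 38.

38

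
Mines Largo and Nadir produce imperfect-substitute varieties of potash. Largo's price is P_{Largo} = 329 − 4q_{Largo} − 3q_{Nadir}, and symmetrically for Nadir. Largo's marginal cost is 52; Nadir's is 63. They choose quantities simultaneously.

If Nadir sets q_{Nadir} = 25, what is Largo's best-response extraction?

25.25

Mine Largo's profit: π = q_{Largo}(329 − 4q_{Largo} − 3q_{Nadir}) − 52q_{Largo}.
∂π/∂q_{Largo} = 277 − 8q_{Largo} − 3q_{Nadir} = 0 ⇒ q_{Largo} = 34.625 − 0.375q_{Nadir}.
At q_{Nadir} = 25: q_{Largo} = 34.625 − 0.375·25 = 25.25.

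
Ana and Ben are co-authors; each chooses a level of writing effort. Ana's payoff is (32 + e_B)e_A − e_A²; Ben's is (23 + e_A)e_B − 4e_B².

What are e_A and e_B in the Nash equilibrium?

18.6, 5.2

Expanding Ana's payoff: 32e_A + e_Be_A − e_A².
∂π/∂e_A = 32 + e_B − 2e_A = 0, so e_A = 16 + 0.5e_B.
Likewise for Ben: e_B = 2.875 + 0.125e_A.
Substituting the second reaction function into the first: e_A = 16 + 0.5(2.875 + 0.125e_A), which gives 0.9375e_A = 17.4375 ⇒ e_A = 18.6.
Then e_B = 2.875 + 0.125·18.6 = 5.2.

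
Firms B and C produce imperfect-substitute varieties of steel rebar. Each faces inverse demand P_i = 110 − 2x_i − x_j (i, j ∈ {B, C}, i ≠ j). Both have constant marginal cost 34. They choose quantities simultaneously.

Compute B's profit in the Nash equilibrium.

462.08

Firm B's profit: π = x_B(110 − 2x_B − x_C) − 34x_B.
∂π/∂x_B = 76 − 4x_B − x_C = 0 ⇒ x_B = 19 − 0.25x_C.
The game is symmetric, so in equilibrium x_C = x_B: the reaction function gives 1.25x_B = 19, hence x_B = 15.2.
P_B = 110 − 2·15.2 − 15.2 = 64.4.
Profit = (64.4 − 34)·15.2 = 462.08.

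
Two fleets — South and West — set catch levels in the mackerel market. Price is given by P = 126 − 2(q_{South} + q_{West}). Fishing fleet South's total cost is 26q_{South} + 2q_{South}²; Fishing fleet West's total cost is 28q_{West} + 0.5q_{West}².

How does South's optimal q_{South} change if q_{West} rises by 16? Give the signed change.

Fishing fleet South's profit: π = q_{South}(126 − 2(q_{South} + q_{West})) − 26q_{South} − 2q_{South}².
∂π/∂q_{South} = 100 − 8q_{South} − 2q_{West} = 0, so q_{South} = 12.5 − 0.25q_{West}.
The reaction-function slope is −0.25, so a 16-unit rise in q_{West} moves q_{South} by −0.25 × 16 = −4. South's best response falls — the actions are strategic substitutes.

-4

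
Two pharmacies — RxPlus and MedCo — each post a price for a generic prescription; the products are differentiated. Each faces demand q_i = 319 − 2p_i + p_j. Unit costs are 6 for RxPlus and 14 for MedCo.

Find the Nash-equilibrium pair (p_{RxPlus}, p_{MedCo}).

RxPlus's profit: π = (p_{RxPlus} − 6)(319 − 2p_{RxPlus} + p_{MedCo}).
∂π/∂p_{RxPlus} = 331 − 4p_{RxPlus} + p_{MedCo} = 0 ⇒ p_{RxPlus} = 82.75 + 0.25p_{MedCo}.
Similarly p_{MedCo} = 86.75 + 0.25p_{RxPlus}.
Substituting the second reaction function into the first: p_{RxPlus} = 82.75 + 0.25(86.75 + 0.25p_{RxPlus}), which gives 0.9375p_{RxPlus} = 104.4375 ⇒ p_{RxPlus} = 111.4.
Then p_{MedCo} = 86.75 + 0.25·111.4 = 114.6.

111.4, 114.6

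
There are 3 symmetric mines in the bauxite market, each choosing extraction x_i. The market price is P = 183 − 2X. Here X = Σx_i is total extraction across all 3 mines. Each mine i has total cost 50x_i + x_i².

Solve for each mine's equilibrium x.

A representative mine's profit is π_i = x_i(183 − 2X) − 50x_i − x_i², with X = x_i + Σ_{j≠i} x_j.
First-order condition: 133 − 6x_i − 2Σ_{j≠i} x_j = 0.
In a symmetric equilibrium every mine chooses the same x, so Σ_{j≠i} x_j = 2x. The condition becomes 133 − 10x = 0, giving x = 133/10 = 13.3.

13.3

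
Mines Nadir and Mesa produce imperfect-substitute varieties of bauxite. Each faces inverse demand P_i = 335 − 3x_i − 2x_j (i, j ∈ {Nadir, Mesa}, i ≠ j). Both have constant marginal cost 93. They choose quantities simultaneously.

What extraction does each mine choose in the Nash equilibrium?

Mine Nadir's profit: π = x_{Nadir}(335 − 3x_{Nadir} − 2x_{Mesa}) − 93x_{Nadir}.
∂π/∂x_{Nadir} = 242 − 6x_{Nadir} − 2x_{Mesa} = 0 ⇒ x_{Nadir} = 121/3 − (1/3)x_{Mesa}.
Setting x_{Nadir} = x_{Mesa} in the reaction function: x_{Nadir} = 121/3 − (1/3)x_{Nadir}, so x_{Nadir} = (121/3) / (4/3) = 30.25.

30.25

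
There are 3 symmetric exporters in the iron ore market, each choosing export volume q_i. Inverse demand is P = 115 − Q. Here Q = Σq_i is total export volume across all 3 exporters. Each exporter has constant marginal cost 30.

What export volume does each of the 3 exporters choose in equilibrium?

A representative exporter's profit is π_i = q_i(115 − Q) − 30q_i, with Q = q_i + Σ_{j≠i} q_j.
First-order condition: 85 − 2q_i − Σ_{j≠i} q_j = 0.
With identical exporters, set every q_j = q: then 85 − 2q − 2q = 0, i.e. q = 85/4 = 21.25.

21.25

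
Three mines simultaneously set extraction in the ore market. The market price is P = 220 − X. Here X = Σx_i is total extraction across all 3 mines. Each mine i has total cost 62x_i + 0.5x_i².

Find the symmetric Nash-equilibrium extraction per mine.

A representative mine's profit is π_i = x_i(220 − X) − 62x_i − 0.5x_i², with X = x_i + Σ_{j≠i} x_j.
First-order condition: 158 − 3x_i − Σ_{j≠i} x_j = 0.
In a symmetric equilibrium every mine chooses the same x, so Σ_{j≠i} x_j = 2x. The condition becomes 158 − 5x = 0, giving x = 158/5 = 31.6.

31.6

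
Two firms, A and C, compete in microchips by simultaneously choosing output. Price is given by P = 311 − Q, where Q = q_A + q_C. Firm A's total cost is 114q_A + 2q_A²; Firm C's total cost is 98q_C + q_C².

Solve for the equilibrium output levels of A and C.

Firm A's profit: π = q_A(311 − (q_A + q_C)) − 114q_A − 2q_A².
∂π/∂q_A = 197 − 6q_A − q_C = 0, so q_A = 197/6 − (1/6)q_C.
For C: ∂π/∂q_C = 213 − 4q_C − q_A = 0 ⇒ q_C = 53.25 − 0.25q_A.
Solving the two reaction functions simultaneously: (1 − (−1/6)(−0.25))q_A = 197/6 − (1/6)·53.25, so (23/24)q_A = 575/24 and q_A = 25.
Then q_C = 53.25 − 0.25·25 = 47.

25, 47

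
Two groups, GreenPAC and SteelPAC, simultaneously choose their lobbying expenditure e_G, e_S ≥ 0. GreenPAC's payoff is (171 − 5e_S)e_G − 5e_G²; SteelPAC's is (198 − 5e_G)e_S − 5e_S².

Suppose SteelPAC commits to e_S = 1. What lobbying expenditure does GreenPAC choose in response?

Expanding GreenPAC's payoff: 171e_G − 5e_Se_G − 5e_G².
∂π/∂e_G = 171 − 5e_S − 10e_G = 0, so e_G = 17.1 − 0.5e_S.
At e_S = 1: e_G = 17.1 − 0.5·1 = 16.6.

16.6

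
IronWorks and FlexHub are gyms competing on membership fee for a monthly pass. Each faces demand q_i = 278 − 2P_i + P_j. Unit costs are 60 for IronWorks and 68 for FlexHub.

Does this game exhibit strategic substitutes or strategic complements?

IronWorks's profit: π = (P_{IronWorks} − 60)(278 − 2P_{IronWorks} + P_{FlexHub}).
∂π/∂P_{IronWorks} = 398 − 4P_{IronWorks} + P_{FlexHub} = 0 ⇒ P_{IronWorks} = 99.5 + 0.25P_{FlexHub}.
The best-response slope dP_{IronWorks}/dP_{FlexHub} = 0.25 > 0: the reaction function is upward-sloping, so the choices are strategic complements.

strategic complements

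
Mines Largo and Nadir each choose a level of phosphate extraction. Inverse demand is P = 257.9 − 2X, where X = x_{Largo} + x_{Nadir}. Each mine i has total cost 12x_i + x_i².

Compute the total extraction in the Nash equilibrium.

Mine Largo's profit: π = x_{Largo}(257.9 − 2(x_{Largo} + x_{Nadir})) − 12x_{Largo} − x_{Largo}².
∂π/∂x_{Largo} = 245.9 − 6x_{Largo} − 2x_{Nadir} = 0, so x_{Largo} = 2459/60 − (1/3)x_{Nadir}.
Setting x_{Largo} = x_{Nadir} in the reaction function: x_{Largo} = 2459/60 − (1/3)x_{Largo}, so x_{Largo} = (2459/60) / (4/3) = 30.7375.
Total extraction: 30.7375 + 30.7375 = 61.475.

61.475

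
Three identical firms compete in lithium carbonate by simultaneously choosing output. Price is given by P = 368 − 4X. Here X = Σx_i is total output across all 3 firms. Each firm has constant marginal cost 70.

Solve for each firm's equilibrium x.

18.625

A representative firm's profit is π_i = x_i(368 − 4X) − 70x_i, with X = x_i + Σ_{j≠i} x_j.
First-order condition: 298 − 8x_i − 4Σ_{j≠i} x_j = 0.
With identical firms, set every x_j = x: then 298 − 8x − 8x = 0, i.e. x = 298/16 = 18.625.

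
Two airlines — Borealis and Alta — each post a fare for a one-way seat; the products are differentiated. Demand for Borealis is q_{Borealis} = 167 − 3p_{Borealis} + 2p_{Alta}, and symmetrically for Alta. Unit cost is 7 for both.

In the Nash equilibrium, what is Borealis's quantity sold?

Borealis's profit: π = (p_{Borealis} − 7)(167 − 3p_{Borealis} + 2p_{Alta}).
∂π/∂p_{Borealis} = 188 − 6p_{Borealis} + 2p_{Alta} = 0 ⇒ p_{Borealis} = 94/3 + (1/3)p_{Alta}.
Setting p_{Borealis} = p_{Alta} in the reaction function: p_{Borealis} = 94/3 + (1/3)p_{Borealis}, so p_{Borealis} = (94/3) / (2/3) = 47.
q_{Borealis} = 167 − 3·47 + 2·47 = 120.

120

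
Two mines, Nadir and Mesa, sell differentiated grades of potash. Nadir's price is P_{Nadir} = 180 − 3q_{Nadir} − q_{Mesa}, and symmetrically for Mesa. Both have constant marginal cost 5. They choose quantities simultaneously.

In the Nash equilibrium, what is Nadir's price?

Mine Nadir's profit: π = q_{Nadir}(180 − 3q_{Nadir} − q_{Mesa}) − 5q_{Nadir}.
∂π/∂q_{Nadir} = 175 − 6q_{Nadir} − q_{Mesa} = 0 ⇒ q_{Nadir} = 175/6 − (1/6)q_{Mesa}.
By symmetry q_{Mesa} = q_{Nadir}; substituting into the reaction function, (7/6)q_{Nadir} = 175/6 and q_{Nadir} = 25.
P_{Nadir} = 180 − 3·25 − 25 = 80.

80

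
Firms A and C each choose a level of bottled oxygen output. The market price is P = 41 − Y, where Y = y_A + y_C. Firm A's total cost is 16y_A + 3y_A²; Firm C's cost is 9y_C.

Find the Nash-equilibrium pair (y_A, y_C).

Firm A's profit: π = y_A(41 − (y_A + y_C)) − 16y_A − 3y_A².
∂π/∂y_A = 25 − 8y_A − y_C = 0, so y_A = 3.125 − 0.125y_C.
For C: ∂π/∂y_C = 32 − 2y_C − y_A = 0 ⇒ y_C = 16 − 0.5y_A.
Substituting the second reaction function into the first: y_A = 3.125 − 0.125(16 − 0.5y_A), which gives 0.9375y_A = 1.125 ⇒ y_A = 1.2.
Then y_C = 16 − 0.5·1.2 = 15.4.

1.2, 15.4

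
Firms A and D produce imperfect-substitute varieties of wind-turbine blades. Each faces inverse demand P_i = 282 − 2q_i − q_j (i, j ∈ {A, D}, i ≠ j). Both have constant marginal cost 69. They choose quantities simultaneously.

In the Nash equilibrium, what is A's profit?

3629.52

Firm A's profit: π = q_A(282 − 2q_A − q_D) − 69q_A.
∂π/∂q_A = 213 − 4q_A − q_D = 0 ⇒ q_A = 53.25 − 0.25q_D.
Setting q_A = q_D in the reaction function: q_A = 53.25 − 0.25q_A, so q_A = 53.25 / 1.25 = 42.6.
P_A = 282 − 2·42.6 − 42.6 = 154.2.
Profit = (154.2 − 69)·42.6 = 3629.52.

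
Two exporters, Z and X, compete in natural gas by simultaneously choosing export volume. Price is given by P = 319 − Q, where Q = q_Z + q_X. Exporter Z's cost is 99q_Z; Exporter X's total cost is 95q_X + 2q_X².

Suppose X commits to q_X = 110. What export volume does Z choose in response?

55

Exporter Z's profit: π = q_Z(319 − (q_Z + q_X)) − 99q_Z.
∂π/∂q_Z = 220 − 2q_Z − q_X = 0, so q_Z = 110 − 0.5q_X.
At q_X = 110: q_Z = 110 − 0.5·110 = 55.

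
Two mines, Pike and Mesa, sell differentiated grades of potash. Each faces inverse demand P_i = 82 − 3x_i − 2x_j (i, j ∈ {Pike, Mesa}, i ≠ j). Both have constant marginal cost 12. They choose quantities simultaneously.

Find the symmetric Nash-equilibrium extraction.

Mine Pike's profit: π = x_{Pike}(82 − 3x_{Pike} − 2x_{Mesa}) − 12x_{Pike}.
∂π/∂x_{Pike} = 70 − 6x_{Pike} − 2x_{Mesa} = 0 ⇒ x_{Pike} = 35/3 − (1/3)x_{Mesa}.
By symmetry x_{Mesa} = x_{Pike}; substituting into the reaction function, (4/3)x_{Pike} = 35/3 and x_{Pike} = 8.75.

8.75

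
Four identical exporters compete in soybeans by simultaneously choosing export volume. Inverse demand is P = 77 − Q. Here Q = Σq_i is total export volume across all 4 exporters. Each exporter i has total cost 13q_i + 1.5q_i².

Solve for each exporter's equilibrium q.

8

A representative exporter's profit is π_i = q_i(77 − Q) − 13q_i − 1.5q_i², with Q = q_i + Σ_{j≠i} q_j.
First-order condition: 64 − 5q_i − Σ_{j≠i} q_j = 0.
In a symmetric equilibrium every exporter chooses the same q, so Σ_{j≠i} q_j = 3q. The condition becomes 64 − 8q = 0, giving q = 64/8 = 8.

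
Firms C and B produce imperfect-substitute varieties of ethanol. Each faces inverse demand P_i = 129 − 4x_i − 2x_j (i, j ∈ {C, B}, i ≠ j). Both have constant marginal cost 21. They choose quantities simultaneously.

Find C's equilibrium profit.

466.56

Firm C's profit: π = x_C(129 − 4x_C − 2x_B) − 21x_C.
∂π/∂x_C = 108 − 8x_C − 2x_B = 0 ⇒ x_C = 13.5 − 0.25x_B.
The game is symmetric, so in equilibrium x_B = x_C: the reaction function gives 1.25x_C = 13.5, hence x_C = 10.8.
P_C = 129 − 4·10.8 − 2·10.8 = 64.2.
Profit = (64.2 − 21)·10.8 = 466.56.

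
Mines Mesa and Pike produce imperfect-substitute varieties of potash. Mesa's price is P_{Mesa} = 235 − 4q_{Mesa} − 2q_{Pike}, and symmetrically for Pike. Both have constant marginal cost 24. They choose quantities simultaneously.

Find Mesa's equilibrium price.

Mine Mesa's profit: π = q_{Mesa}(235 − 4q_{Mesa} − 2q_{Pike}) − 24q_{Mesa}.
∂π/∂q_{Mesa} = 211 − 8q_{Mesa} − 2q_{Pike} = 0 ⇒ q_{Mesa} = 26.375 − 0.25q_{Pike}.
By symmetry q_{Pike} = q_{Mesa}; substituting into the reaction function, 1.25q_{Mesa} = 26.375 and q_{Mesa} = 21.1.
P_{Mesa} = 235 − 4·21.1 − 2·21.1 = 108.4.

108.4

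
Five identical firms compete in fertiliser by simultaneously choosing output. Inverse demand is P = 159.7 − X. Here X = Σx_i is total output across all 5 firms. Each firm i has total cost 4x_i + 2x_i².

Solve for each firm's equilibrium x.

A representative firm's profit is π_i = x_i(159.7 − X) − 4x_i − 2x_i², with X = x_i + Σ_{j≠i} x_j.
First-order condition: 155.7 − 6x_i − Σ_{j≠i} x_j = 0.
Imposing symmetry (x_j = x for all j) turns Σ_{j≠i} x_j into 4x, so 155.7 = 10x and x = 15.57.

15.57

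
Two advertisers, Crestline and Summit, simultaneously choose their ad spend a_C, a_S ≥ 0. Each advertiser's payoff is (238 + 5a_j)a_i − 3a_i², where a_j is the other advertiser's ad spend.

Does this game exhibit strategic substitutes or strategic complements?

Crestline's payoff is (238 + 5a_S)a_C − 3a_C².
∂π/∂a_C = 238 + 5a_S − 6a_C = 0, so a_C = 119/3 + (5/6)a_S.
The best-response slope da_C/da_S = 5/6 > 0: the reaction function is upward-sloping, so the choices are strategic complements.

strategic complements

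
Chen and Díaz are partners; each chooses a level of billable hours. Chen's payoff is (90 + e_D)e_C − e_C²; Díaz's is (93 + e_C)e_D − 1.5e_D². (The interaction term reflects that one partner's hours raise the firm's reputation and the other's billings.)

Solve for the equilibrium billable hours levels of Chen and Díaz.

Expanding Chen's payoff: 90e_C + e_De_C − e_C².
∂π/∂e_C = 90 + e_D − 2e_C = 0, so e_C = 45 + 0.5e_D.
Likewise for Díaz: e_D = 31 + (1/3)e_C.
Solving the two reaction functions simultaneously: (1 − (0.5)(1/3))e_C = 45 + 0.5·31, so (5/6)e_C = 60.5 and e_C = 72.6.
Then e_D = 31 + (1/3)·72.6 = 55.2.

72.6, 55.2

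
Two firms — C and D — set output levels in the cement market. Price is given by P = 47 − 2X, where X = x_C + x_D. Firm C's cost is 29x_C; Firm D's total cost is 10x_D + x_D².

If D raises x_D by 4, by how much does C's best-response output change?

Firm C's profit: π = x_C(47 − 2(x_C + x_D)) − 29x_C.
∂π/∂x_C = 18 − 4x_C − 2x_D = 0, so x_C = 4.5 − 0.5x_D.
The reaction-function slope is −0.5, so a 4-unit rise in x_D moves x_C by −0.5 × 4 = −2. C's best response falls — the actions are strategic substitutes.

-2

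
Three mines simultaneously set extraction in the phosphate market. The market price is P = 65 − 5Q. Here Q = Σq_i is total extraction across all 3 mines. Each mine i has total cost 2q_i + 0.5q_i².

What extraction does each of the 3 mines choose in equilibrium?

3

A representative mine's profit is π_i = q_i(65 − 5Q) − 2q_i − 0.5q_i², with Q = q_i + Σ_{j≠i} q_j.
First-order condition: 63 − 11q_i − 5Σ_{j≠i} q_j = 0.
With identical mines, set every q_j = q: then 63 − 11q − 10q = 0, i.e. q = 63/21 = 3.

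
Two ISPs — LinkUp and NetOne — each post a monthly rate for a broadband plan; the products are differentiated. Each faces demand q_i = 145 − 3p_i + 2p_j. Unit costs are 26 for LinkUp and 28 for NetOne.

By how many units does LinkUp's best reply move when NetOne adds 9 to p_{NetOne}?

LinkUp's profit: π = (p_{LinkUp} − 26)(145 − 3p_{LinkUp} + 2p_{NetOne}).
∂π/∂p_{LinkUp} = 223 − 6p_{LinkUp} + 2p_{NetOne} = 0 ⇒ p_{LinkUp} = 223/6 + (1/3)p_{NetOne}.
The reaction-function slope is 1/3, so a 9-unit rise in p_{NetOne} moves p_{LinkUp} by 1/3 × 9 = 3. LinkUp's best response rises — the actions are strategic complements.

3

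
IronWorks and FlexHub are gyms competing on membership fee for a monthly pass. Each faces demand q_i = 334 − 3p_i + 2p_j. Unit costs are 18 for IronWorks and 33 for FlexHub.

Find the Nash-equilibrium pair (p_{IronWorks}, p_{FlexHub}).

IronWorks's profit: π = (p_{IronWorks} − 18)(334 − 3p_{IronWorks} + 2p_{FlexHub}).
∂π/∂p_{IronWorks} = 388 − 6p_{IronWorks} + 2p_{FlexHub} = 0 ⇒ p_{IronWorks} = 194/3 + (1/3)p_{FlexHub}.
Similarly p_{FlexHub} = 433/6 + (1/3)p_{IronWorks}.
Solving the two reaction functions simultaneously: (1 − (1/3)(1/3))p_{IronWorks} = 194/3 + (1/3)·(433/6), so (8/9)p_{IronWorks} = 1597/18 and p_{IronWorks} = 99.8125.
Then p_{FlexHub} = 433/6 + (1/3)·99.8125 = 105.4375.

99.8125, 105.4375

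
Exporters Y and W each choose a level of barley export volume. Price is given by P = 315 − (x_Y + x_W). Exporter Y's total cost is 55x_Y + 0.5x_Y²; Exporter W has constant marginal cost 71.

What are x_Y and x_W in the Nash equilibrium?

Exporter Y's profit: π = x_Y(315 − (x_Y + x_W)) − 55x_Y − 0.5x_Y².
∂π/∂x_Y = 260 − 3x_Y − x_W = 0, so x_Y = 260/3 − (1/3)x_W.
For W: ∂π/∂x_W = 244 − 2x_W − x_Y = 0 ⇒ x_W = 122 − 0.5x_Y.
Substituting the second reaction function into the first: x_Y = 260/3 − (1/3)(122 − 0.5x_Y), which gives (5/6)x_Y = 46 ⇒ x_Y = 55.2.
Then x_W = 122 − 0.5·55.2 = 94.4.

55.2, 94.4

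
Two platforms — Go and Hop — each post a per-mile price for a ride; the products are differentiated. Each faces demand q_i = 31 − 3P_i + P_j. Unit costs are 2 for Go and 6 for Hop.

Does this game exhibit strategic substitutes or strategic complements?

Go's profit: π = (P_{Go} − 2)(31 − 3P_{Go} + P_{Hop}).
∂π/∂P_{Go} = 37 − 6P_{Go} + P_{Hop} = 0 ⇒ P_{Go} = 37/6 + (1/6)P_{Hop}.
The best-response slope dP_{Go}/dP_{Hop} = 1/6 > 0: the reaction function is upward-sloping, so the choices are strategic complements.

strategic complements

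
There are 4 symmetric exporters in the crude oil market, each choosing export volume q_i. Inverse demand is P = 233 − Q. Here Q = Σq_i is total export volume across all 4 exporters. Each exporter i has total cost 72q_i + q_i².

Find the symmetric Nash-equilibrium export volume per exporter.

23

A representative exporter's profit is π_i = q_i(233 − Q) − 72q_i − q_i², with Q = q_i + Σ_{j≠i} q_j.
First-order condition: 161 − 4q_i − Σ_{j≠i} q_j = 0.
Imposing symmetry (q_j = q for all j) turns Σ_{j≠i} q_j into 3q, so 161 = 7q and q = 23.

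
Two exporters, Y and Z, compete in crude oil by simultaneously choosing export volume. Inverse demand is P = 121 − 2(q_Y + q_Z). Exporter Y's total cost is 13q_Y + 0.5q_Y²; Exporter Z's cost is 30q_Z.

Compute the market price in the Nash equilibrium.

Exporter Y's profit: π = q_Y(121 − 2(q_Y + q_Z)) − 13q_Y − 0.5q_Y².
∂π/∂q_Y = 108 − 5q_Y − 2q_Z = 0, so q_Y = 21.6 − 0.4q_Z.
For Z: ∂π/∂q_Z = 91 − 4q_Z − 2q_Y = 0 ⇒ q_Z = 22.75 − 0.5q_Y.
Plugging q_Z into Y's best response: q_Y = 21.6 − 0.4(22.75 − 0.5q_Y) ⇒ 0.8q_Y = 12.5, so q_Y = 15.625.
Then q_Z = 22.75 − 0.5·15.625 = 14.9375.
Equilibrium price: P = 121 − 2·30.5625 = 59.875.

59.875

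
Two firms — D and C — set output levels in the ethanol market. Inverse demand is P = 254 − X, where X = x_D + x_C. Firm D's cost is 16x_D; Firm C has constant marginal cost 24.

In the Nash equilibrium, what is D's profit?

6724

Firm D's profit: π = x_D(254 − (x_D + x_C)) − 16x_D.
∂π/∂x_D = 238 − 2x_D − x_C = 0, so x_D = 119 − 0.5x_C.
By the same steps for C: x_C = 115 − 0.5x_D.
Substituting the second reaction function into the first: x_D = 119 − 0.5(115 − 0.5x_D), which gives 0.75x_D = 61.5 ⇒ x_D = 82.
Then x_C = 115 − 0.5·82 = 74.
Price P = 254 − 156 = 98.
D's profit: (98 − 16)·82 = 6724.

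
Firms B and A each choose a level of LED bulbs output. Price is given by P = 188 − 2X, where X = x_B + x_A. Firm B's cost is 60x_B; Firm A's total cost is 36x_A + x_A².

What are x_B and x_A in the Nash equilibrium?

Firm B's profit: π = x_B(188 − 2(x_B + x_A)) − 60x_B.
∂π/∂x_B = 128 − 4x_B − 2x_A = 0, so x_B = 32 − 0.5x_A.
For A: ∂π/∂x_A = 152 − 6x_A − 2x_B = 0 ⇒ x_A = 76/3 − (1/3)x_B.
Solving the two reaction functions simultaneously: (1 − (−0.5)(−1/3))x_B = 32 − 0.5·(76/3), so (5/6)x_B = 58/3 and x_B = 23.2.
Then x_A = 76/3 − (1/3)·23.2 = 17.6.

23.2, 17.6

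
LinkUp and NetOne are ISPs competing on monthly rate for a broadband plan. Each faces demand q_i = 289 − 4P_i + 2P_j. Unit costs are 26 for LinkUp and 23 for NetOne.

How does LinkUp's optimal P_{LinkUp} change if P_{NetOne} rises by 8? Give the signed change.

2

LinkUp's profit: π = (P_{LinkUp} − 26)(289 − 4P_{LinkUp} + 2P_{NetOne}).
∂π/∂P_{LinkUp} = 393 − 8P_{LinkUp} + 2P_{NetOne} = 0 ⇒ P_{LinkUp} = 49.125 + 0.25P_{NetOne}.
The reaction-function slope is 0.25, so an 8-unit rise in P_{NetOne} moves P_{LinkUp} by 0.25 × 8 = 2. LinkUp's best response rises — the actions are strategic complements.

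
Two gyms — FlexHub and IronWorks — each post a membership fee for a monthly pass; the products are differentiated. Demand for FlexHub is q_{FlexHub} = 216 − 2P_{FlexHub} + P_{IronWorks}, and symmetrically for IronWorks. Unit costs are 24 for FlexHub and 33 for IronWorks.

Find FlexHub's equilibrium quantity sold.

FlexHub's profit: π = (P_{FlexHub} − 24)(216 − 2P_{FlexHub} + P_{IronWorks}).
∂π/∂P_{FlexHub} = 264 − 4P_{FlexHub} + P_{IronWorks} = 0 ⇒ P_{FlexHub} = 66 + 0.25P_{IronWorks}.
Similarly P_{IronWorks} = 70.5 + 0.25P_{FlexHub}.
Plugging P_{IronWorks} into FlexHub's best response: P_{FlexHub} = 66 + 0.25(70.5 + 0.25P_{FlexHub}) ⇒ 0.9375P_{FlexHub} = 83.625, so P_{FlexHub} = 89.2.
Then P_{IronWorks} = 70.5 + 0.25·89.2 = 92.8.
q_{FlexHub} = 216 − 2·89.2 + 92.8 = 130.4.

130.4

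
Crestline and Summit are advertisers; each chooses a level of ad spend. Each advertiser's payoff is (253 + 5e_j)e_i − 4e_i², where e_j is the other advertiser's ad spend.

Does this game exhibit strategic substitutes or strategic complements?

Crestline's payoff is (253 + 5e_S)e_C − 4e_C².
∂π/∂e_C = 253 + 5e_S − 8e_C = 0, so e_C = 31.625 + 0.625e_S.
The best-response slope de_C/de_S = 0.625 > 0: the reaction function is upward-sloping, so the choices are strategic complements.

strategic complements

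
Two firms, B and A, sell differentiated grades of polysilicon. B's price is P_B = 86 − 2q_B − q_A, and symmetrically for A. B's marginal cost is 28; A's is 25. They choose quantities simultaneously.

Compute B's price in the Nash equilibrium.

Firm B's profit: π = q_B(86 − 2q_B − q_A) − 28q_B.
∂π/∂q_B = 58 − 4q_B − q_A = 0 ⇒ q_B = 14.5 − 0.25q_A.
Similarly q_A = 15.25 − 0.25q_B.
Substituting the second reaction function into the first: q_B = 14.5 − 0.25(15.25 − 0.25q_B), which gives 0.9375q_B = 10.6875 ⇒ q_B = 11.4.
Then q_A = 15.25 − 0.25·11.4 = 12.4.
P_B = 86 − 2·11.4 − 12.4 = 50.8.

50.8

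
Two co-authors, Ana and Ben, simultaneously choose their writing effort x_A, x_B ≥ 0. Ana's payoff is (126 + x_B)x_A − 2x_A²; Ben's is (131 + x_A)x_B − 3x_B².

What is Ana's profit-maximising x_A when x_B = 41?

Expanding Ana's payoff: 126x_A + x_Bx_A − 2x_A².
∂π/∂x_A = 126 + x_B − 4x_A = 0, so x_A = 31.5 + 0.25x_B.
At x_B = 41: x_A = 31.5 + 0.25·41 = 41.75.

41.75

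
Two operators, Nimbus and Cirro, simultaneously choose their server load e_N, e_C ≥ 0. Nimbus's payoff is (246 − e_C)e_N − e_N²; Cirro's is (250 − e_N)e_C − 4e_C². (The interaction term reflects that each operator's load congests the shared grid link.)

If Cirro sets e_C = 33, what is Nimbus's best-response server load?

Expanding Nimbus's payoff: 246e_N − e_Ce_N − e_N².
∂π/∂e_N = 246 − e_C − 2e_N = 0, so e_N = 123 − 0.5e_C.
At e_C = 33: e_N = 123 − 0.5·33 = 106.5.

106.5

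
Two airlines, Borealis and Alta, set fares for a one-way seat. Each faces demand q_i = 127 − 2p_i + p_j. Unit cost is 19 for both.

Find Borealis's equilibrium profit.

2592

Borealis's profit: π = (p_{Borealis} − 19)(127 − 2p_{Borealis} + p_{Alta}).
∂π/∂p_{Borealis} = 165 − 4p_{Borealis} + p_{Alta} = 0 ⇒ p_{Borealis} = 41.25 + 0.25p_{Alta}.
By symmetry p_{Alta} = p_{Borealis}; substituting into the reaction function, 0.75p_{Borealis} = 41.25 and p_{Borealis} = 55.
q_{Borealis} = 127 − 2·55 + 55 = 72.
Profit = (55 − 19)·72 = 2592.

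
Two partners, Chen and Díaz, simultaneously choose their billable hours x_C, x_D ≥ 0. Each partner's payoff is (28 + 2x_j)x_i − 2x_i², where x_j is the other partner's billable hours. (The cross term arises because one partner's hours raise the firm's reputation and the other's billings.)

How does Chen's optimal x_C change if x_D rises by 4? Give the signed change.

Chen's payoff is (28 + 2x_D)x_C − 2x_C².
∂π/∂x_C = 28 + 2x_D − 4x_C = 0, so x_C = 7 + 0.5x_D.
The reaction-function slope is 0.5, so a 4-unit rise in x_D moves x_C by 0.5 × 4 = 2. Chen's best response rises — the actions are strategic complements.

2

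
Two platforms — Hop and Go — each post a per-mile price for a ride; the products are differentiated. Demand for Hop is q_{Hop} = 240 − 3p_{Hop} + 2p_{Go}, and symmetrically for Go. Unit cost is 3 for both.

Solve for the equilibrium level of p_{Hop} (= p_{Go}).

Hop's profit: π = (p_{Hop} − 3)(240 − 3p_{Hop} + 2p_{Go}).
∂π/∂p_{Hop} = 249 − 6p_{Hop} + 2p_{Go} = 0 ⇒ p_{Hop} = 41.5 + (1/3)p_{Go}.
The game is symmetric, so in equilibrium p_{Go} = p_{Hop}: the reaction function gives (2/3)p_{Hop} = 41.5, hence p_{Hop} = 62.25.

62.25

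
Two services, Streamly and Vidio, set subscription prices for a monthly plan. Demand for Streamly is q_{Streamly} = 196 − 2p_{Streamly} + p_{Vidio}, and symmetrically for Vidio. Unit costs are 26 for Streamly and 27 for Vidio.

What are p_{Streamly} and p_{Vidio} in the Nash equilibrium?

Streamly's profit: π = (p_{Streamly} − 26)(196 − 2p_{Streamly} + p_{Vidio}).
∂π/∂p_{Streamly} = 248 − 4p_{Streamly} + p_{Vidio} = 0 ⇒ p_{Streamly} = 62 + 0.25p_{Vidio}.
Similarly p_{Vidio} = 62.5 + 0.25p_{Streamly}.
Solving the two reaction functions simultaneously: (1 − (0.25)(0.25))p_{Streamly} = 62 + 0.25·62.5, so 0.9375p_{Streamly} = 77.625 and p_{Streamly} = 82.8.
Then p_{Vidio} = 62.5 + 0.25·82.8 = 83.2.

82.8, 83.2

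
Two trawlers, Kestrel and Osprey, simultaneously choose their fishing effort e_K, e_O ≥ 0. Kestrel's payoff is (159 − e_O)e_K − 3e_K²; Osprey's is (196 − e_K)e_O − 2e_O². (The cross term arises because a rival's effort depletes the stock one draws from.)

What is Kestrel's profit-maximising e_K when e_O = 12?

Expanding Kestrel's payoff: 159e_K − e_Oe_K − 3e_K².
∂π/∂e_K = 159 − e_O − 6e_K = 0, so e_K = 26.5 − (1/6)e_O.
At e_O = 12: e_K = 26.5 − (1/6)·12 = 24.5.

24.5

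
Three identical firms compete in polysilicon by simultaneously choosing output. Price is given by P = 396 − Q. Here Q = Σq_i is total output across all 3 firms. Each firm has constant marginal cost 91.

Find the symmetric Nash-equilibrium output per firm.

76.25

A representative firm's profit is π_i = q_i(396 − Q) − 91q_i, with Q = q_i + Σ_{j≠i} q_j.
First-order condition: 305 − 2q_i − Σ_{j≠i} q_j = 0.
With identical firms, set every q_j = q: then 305 − 2q − 2q = 0, i.e. q = 305/4 = 76.25.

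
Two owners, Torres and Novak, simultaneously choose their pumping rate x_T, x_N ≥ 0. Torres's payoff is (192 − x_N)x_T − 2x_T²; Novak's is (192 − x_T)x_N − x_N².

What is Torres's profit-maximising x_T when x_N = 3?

Expanding Torres's payoff: 192x_T − x_Nx_T − 2x_T².
∂π/∂x_T = 192 − x_N − 4x_T = 0, so x_T = 48 − 0.25x_N.
At x_N = 3: x_T = 48 − 0.25·3 = 47.25.

47.25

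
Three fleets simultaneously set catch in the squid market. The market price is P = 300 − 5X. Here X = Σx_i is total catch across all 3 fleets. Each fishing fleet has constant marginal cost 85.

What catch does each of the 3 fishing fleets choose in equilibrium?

A representative fishing fleet's profit is π_i = x_i(300 − 5X) − 85x_i, with X = x_i + Σ_{j≠i} x_j.
First-order condition: 215 − 10x_i − 5Σ_{j≠i} x_j = 0.
With identical fishing fleets, set every x_j = x: then 215 − 10x − 10x = 0, i.e. x = 215/20 = 10.75.

10.75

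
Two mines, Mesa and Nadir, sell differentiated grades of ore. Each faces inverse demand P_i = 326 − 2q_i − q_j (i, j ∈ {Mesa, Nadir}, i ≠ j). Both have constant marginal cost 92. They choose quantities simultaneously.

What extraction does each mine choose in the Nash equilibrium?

Mine Mesa's profit: π = q_{Mesa}(326 − 2q_{Mesa} − q_{Nadir}) − 92q_{Mesa}.
∂π/∂q_{Mesa} = 234 − 4q_{Mesa} − q_{Nadir} = 0 ⇒ q_{Mesa} = 58.5 − 0.25q_{Nadir}.
By symmetry q_{Nadir} = q_{Mesa}; substituting into the reaction function, 1.25q_{Mesa} = 58.5 and q_{Mesa} = 46.8.

46.8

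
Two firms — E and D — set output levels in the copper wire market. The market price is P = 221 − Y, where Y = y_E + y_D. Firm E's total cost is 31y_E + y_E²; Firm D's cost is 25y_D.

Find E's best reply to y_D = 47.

Firm E's profit: π = y_E(221 − (y_E + y_D)) − 31y_E − y_E².
∂π/∂y_E = 190 − 4y_E − y_D = 0, so y_E = 47.5 − 0.25y_D.
At y_D = 47: y_E = 47.5 − 0.25·47 = 35.75.

35.75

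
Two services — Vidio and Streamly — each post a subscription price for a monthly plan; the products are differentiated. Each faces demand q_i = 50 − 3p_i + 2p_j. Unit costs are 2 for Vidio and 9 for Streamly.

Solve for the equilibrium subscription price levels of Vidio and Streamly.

15.3125, 17.9375

Vidio's profit: π = (p_{Vidio} − 2)(50 − 3p_{Vidio} + 2p_{Streamly}).
∂π/∂p_{Vidio} = 56 − 6p_{Vidio} + 2p_{Streamly} = 0 ⇒ p_{Vidio} = 28/3 + (1/3)p_{Streamly}.
Similarly p_{Streamly} = 77/6 + (1/3)p_{Vidio}.
Solving the two reaction functions simultaneously: (1 − (1/3)(1/3))p_{Vidio} = 28/3 + (1/3)·(77/6), so (8/9)p_{Vidio} = 245/18 and p_{Vidio} = 15.3125.
Then p_{Streamly} = 77/6 + (1/3)·15.3125 = 17.9375.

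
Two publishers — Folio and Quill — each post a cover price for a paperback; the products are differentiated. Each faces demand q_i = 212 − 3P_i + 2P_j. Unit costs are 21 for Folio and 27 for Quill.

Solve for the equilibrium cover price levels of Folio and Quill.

Folio's profit: π = (P_{Folio} − 21)(212 − 3P_{Folio} + 2P_{Quill}).
∂π/∂P_{Folio} = 275 − 6P_{Folio} + 2P_{Quill} = 0 ⇒ P_{Folio} = 275/6 + (1/3)P_{Quill}.
Similarly P_{Quill} = 293/6 + (1/3)P_{Folio}.
Solving the two reaction functions simultaneously: (1 − (1/3)(1/3))P_{Folio} = 275/6 + (1/3)·(293/6), so (8/9)P_{Folio} = 559/9 and P_{Folio} = 69.875.
Then P_{Quill} = 293/6 + (1/3)·69.875 = 72.125.

69.875, 72.125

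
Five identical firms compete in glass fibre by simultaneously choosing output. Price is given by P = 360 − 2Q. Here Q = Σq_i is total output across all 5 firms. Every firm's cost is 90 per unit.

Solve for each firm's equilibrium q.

A representative firm's profit is π_i = q_i(360 − 2Q) − 90q_i, with Q = q_i + Σ_{j≠i} q_j.
First-order condition: 270 − 4q_i − 2Σ_{j≠i} q_j = 0.
Imposing symmetry (q_j = q for all j) turns Σ_{j≠i} q_j into 4q, so 270 = 12q and q = 22.5.

22.5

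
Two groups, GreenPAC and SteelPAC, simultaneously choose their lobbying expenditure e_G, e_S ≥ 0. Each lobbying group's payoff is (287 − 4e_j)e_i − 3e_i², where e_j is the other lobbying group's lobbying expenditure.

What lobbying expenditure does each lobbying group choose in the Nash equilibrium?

GreenPAC's payoff is (287 − 4e_S)e_G − 3e_G².
∂π/∂e_G = 287 − 4e_S − 6e_G = 0, so e_G = 287/6 − (2/3)e_S.
The game is symmetric, so in equilibrium e_S = e_G: the reaction function gives (5/3)e_G = 287/6, hence e_G = 28.7.

28.7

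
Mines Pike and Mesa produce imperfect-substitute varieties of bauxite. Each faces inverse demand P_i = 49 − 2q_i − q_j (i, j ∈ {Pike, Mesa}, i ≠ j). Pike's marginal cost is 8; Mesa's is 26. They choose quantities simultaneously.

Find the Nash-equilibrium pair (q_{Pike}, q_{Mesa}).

9.4, 3.4

Mine Pike's profit: π = q_{Pike}(49 − 2q_{Pike} − q_{Mesa}) − 8q_{Pike}.
∂π/∂q_{Pike} = 41 − 4q_{Pike} − q_{Mesa} = 0 ⇒ q_{Pike} = 10.25 − 0.25q_{Mesa}.
Similarly q_{Mesa} = 5.75 − 0.25q_{Pike}.
Solving the two reaction functions simultaneously: (1 − (−0.25)(−0.25))q_{Pike} = 10.25 − 0.25·5.75, so 0.9375q_{Pike} = 8.8125 and q_{Pike} = 9.4.
Then q_{Mesa} = 5.75 − 0.25·9.4 = 3.4.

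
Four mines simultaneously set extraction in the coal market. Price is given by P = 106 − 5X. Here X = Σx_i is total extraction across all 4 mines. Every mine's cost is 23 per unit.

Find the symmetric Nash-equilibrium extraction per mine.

A representative mine's profit is π_i = x_i(106 − 5X) − 23x_i, with X = x_i + Σ_{j≠i} x_j.
First-order condition: 83 − 10x_i − 5Σ_{j≠i} x_j = 0.
With identical mines, set every x_j = x: then 83 − 10x − 15x = 0, i.e. x = 83/25 = 3.32.

3.32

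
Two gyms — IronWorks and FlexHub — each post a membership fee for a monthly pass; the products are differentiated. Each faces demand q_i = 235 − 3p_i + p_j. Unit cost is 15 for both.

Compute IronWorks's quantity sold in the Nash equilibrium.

IronWorks's profit: π = (p_{IronWorks} − 15)(235 − 3p_{IronWorks} + p_{FlexHub}).
∂π/∂p_{IronWorks} = 280 − 6p_{IronWorks} + p_{FlexHub} = 0 ⇒ p_{IronWorks} = 140/3 + (1/6)p_{FlexHub}.
Setting p_{IronWorks} = p_{FlexHub} in the reaction function: p_{IronWorks} = 140/3 + (1/6)p_{IronWorks}, so p_{IronWorks} = (140/3) / (5/6) = 56.
q_{IronWorks} = 235 − 3·56 + 56 = 123.

123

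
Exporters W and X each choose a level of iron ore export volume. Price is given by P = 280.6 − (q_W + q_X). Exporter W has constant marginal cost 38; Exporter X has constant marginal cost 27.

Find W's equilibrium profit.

Exporter W's profit: π = q_W(280.6 − (q_W + q_X)) − 38q_W.
∂π/∂q_W = 242.6 − 2q_W − q_X = 0, so q_W = 121.3 − 0.5q_X.
By the same steps for X: q_X = 126.8 − 0.5q_W.
Solving the two reaction functions simultaneously: (1 − (−0.5)(−0.5))q_W = 121.3 − 0.5·126.8, so 0.75q_W = 57.9 and q_W = 77.2.
Then q_X = 126.8 − 0.5·77.2 = 88.2.
Price P = 280.6 − 165.4 = 115.2.
W's profit: (115.2 − 38)·77.2 = 5959.84.

5959.84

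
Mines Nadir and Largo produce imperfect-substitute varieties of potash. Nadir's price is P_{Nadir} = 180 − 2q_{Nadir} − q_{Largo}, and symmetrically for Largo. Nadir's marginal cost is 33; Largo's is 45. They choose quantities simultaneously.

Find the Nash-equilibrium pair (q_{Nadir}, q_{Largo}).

Mine Nadir's profit: π = q_{Nadir}(180 − 2q_{Nadir} − q_{Largo}) − 33q_{Nadir}.
∂π/∂q_{Nadir} = 147 − 4q_{Nadir} − q_{Largo} = 0 ⇒ q_{Nadir} = 36.75 − 0.25q_{Largo}.
Similarly q_{Largo} = 33.75 − 0.25q_{Nadir}.
Plugging q_{Largo} into Nadir's best response: q_{Nadir} = 36.75 − 0.25(33.75 − 0.25q_{Nadir}) ⇒ 0.9375q_{Nadir} = 28.3125, so q_{Nadir} = 30.2.
Then q_{Largo} = 33.75 − 0.25·30.2 = 26.2.

30.2, 26.2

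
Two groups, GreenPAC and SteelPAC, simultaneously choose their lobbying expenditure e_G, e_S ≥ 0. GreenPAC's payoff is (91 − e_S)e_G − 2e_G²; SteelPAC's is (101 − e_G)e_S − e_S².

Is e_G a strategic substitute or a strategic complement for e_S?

strategic substitutes

Expanding GreenPAC's payoff: 91e_G − e_Se_G − 2e_G².
∂π/∂e_G = 91 − e_S − 4e_G = 0, so e_G = 22.75 − 0.25e_S.
The best-response slope de_G/de_S = −0.25 < 0: the reaction function is downward-sloping, so the choices are strategic substitutes.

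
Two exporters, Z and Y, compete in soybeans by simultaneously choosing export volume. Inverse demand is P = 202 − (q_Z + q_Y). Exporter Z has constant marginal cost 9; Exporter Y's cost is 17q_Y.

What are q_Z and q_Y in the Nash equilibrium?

Exporter Z's profit: π = q_Z(202 − (q_Z + q_Y)) − 9q_Z.
∂π/∂q_Z = 193 − 2q_Z − q_Y = 0, so q_Z = 96.5 − 0.5q_Y.
By the same steps for Y: q_Y = 92.5 − 0.5q_Z.
Plugging q_Y into Z's best response: q_Z = 96.5 − 0.5(92.5 − 0.5q_Z) ⇒ 0.75q_Z = 50.25, so q_Z = 67.
Then q_Y = 92.5 − 0.5·67 = 59.

67, 59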